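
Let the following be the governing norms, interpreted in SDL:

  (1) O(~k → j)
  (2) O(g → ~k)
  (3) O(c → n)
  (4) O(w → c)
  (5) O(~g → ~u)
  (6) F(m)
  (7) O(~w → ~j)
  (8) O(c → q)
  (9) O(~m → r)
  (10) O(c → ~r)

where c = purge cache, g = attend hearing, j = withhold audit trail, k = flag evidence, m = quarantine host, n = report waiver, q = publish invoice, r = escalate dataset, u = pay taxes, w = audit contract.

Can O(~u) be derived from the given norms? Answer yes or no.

Yes

F(m) at premise 6 means O(~m).
With premise 9, O(~m → r), the K-axiom yields O(r).
Premise 10, O(c → ~r), contraposes to O(r → ~c); with O(r) we get O(~c).
The contrapositive of premise 4 (O(w → c)) is O(~c → ~w), and O(~c) is already established, so O(~w).
From O(~w) and premise 7, O(~w → ~j), we obtain O(~j).
The contrapositive of premise 1 (O(~k → j)) is O(~j → k), and O(~j) is already established, so O(k).
Premise 2 is O(g → ~k); contrapositively O(k → ~g). Since O(k) holds, K gives O(~g).
Applying K to premise 5 (O(~g → ~u)) and O(~g) yields O(~u).
Premises 3, 8 do not contribute to this derivation.
So O(~u) follows.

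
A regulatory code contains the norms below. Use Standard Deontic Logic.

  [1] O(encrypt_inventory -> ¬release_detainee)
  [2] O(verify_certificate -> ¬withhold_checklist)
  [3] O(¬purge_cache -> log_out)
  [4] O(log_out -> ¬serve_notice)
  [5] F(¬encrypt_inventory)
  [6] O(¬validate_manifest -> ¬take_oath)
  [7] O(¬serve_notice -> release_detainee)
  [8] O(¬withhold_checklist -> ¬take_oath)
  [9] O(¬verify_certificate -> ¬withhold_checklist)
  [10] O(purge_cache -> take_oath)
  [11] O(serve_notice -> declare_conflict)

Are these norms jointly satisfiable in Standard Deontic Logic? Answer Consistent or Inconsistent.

Inconsistent

By case analysis on verify_certificate: premise 2 gives O(verify_certificate -> ¬withhold_checklist) and premise 9 gives O(¬verify_certificate -> ¬withhold_checklist), so O(¬withhold_checklist) either way.
With premise 8, O(¬withhold_checklist -> ¬take_oath), the K-axiom yields O(¬take_oath).
Premise 10 is O(purge_cache -> take_oath); contrapositively O(¬take_oath -> ¬purge_cache). Since O(¬take_oath) holds, K gives O(¬purge_cache).
Applying K to premise 3 (O(¬purge_cache -> log_out)) and O(¬purge_cache) yields O(log_out).
Applying K to premise 4 (O(log_out -> ¬serve_notice)) and O(log_out) yields O(¬serve_notice).
Premise 7 is O(¬serve_notice -> release_detainee); since O(¬serve_notice), deontic closure gives O(release_detainee).
Premise 1, O(encrypt_inventory -> ¬release_detainee), contraposes to O(release_detainee -> ¬encrypt_inventory); with O(release_detainee) we get O(¬encrypt_inventory).
But premise 5, F(¬encrypt_inventory), means O(encrypt_inventory).
We now have both O(¬encrypt_inventory) and O(encrypt_inventory) — encrypt_inventory is simultaneously obligatory and forbidden, violating the D-axiom.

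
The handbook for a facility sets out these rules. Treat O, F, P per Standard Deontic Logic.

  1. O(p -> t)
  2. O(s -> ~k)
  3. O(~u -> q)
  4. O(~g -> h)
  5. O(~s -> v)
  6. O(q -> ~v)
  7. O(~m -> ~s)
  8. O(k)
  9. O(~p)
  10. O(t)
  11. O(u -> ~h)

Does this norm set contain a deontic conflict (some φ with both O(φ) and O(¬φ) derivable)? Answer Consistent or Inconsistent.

Consistent

Premise 1 is O(p -> t); even if O(t) held, inferring O(p) would be affirming the consequent — invalid.
So O(p) is not derivable, and the apparent clash with O(~p) does not arise.
A world satisfying every obligation exists (e.g. g=true, h=false, k=true, m=false, p=false, q=false, s=false, t=true, u=true, v=true); no atom is both obligatory and forbidden, so the set is consistent.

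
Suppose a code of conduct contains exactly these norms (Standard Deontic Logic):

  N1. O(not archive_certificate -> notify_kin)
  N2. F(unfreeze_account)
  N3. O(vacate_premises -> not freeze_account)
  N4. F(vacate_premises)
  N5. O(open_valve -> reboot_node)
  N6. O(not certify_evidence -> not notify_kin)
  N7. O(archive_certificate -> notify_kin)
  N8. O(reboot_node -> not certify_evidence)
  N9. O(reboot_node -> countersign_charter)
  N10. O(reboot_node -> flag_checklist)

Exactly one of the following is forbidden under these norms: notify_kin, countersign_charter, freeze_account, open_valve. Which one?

open_valve

Premises 7 and 1 cover both cases: O(archive_certificate -> notify_kin) and O(not archive_certificate -> notify_kin). Since archive_certificate ∨ not archive_certificate is a tautology, O(notify_kin) follows.
Premise 6, O(not certify_evidence -> not notify_kin), contraposes to O(notify_kin -> certify_evidence); with O(notify_kin) we get O(certify_evidence).
The contrapositive of premise 8 (O(reboot_node -> not certify_evidence)) is O(certify_evidence -> not reboot_node), and O(certify_evidence) is already established, so O(not reboot_node).
The contrapositive of premise 5 (O(open_valve -> reboot_node)) is O(not reboot_node -> not open_valve), and O(not reboot_node) is already established, so O(not open_valve).
So O(not open_valve) holds, i.e. open_valve is forbidden. None of the other listed options is forbidden under the premises.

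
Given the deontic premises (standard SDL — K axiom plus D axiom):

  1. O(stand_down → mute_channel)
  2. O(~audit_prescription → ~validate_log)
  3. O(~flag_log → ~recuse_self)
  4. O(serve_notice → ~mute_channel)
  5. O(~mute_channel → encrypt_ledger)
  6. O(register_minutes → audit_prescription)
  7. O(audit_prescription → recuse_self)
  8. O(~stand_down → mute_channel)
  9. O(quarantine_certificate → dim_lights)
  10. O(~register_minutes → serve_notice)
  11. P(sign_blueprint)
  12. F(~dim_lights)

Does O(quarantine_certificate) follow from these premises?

Premise 9 is O(quarantine_certificate → dim_lights); even if O(dim_lights) held, inferring O(quarantine_certificate) would be affirming the consequent — invalid.
No other premise forces O(quarantine_certificate). An ideal world satisfying every premise can still have quarantine_certificate false, so O(quarantine_certificate) is not derivable.

No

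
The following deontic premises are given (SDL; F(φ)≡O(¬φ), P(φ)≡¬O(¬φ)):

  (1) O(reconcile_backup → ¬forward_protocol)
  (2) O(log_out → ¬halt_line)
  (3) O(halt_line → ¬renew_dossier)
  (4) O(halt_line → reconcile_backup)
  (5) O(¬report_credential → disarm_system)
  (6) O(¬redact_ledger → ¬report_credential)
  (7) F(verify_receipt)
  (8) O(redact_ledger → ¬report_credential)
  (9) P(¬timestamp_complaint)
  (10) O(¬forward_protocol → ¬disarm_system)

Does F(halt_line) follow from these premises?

Yes

By case analysis on redact_ledger: premise 8 gives O(redact_ledger → ¬report_credential) and premise 6 gives O(¬redact_ledger → ¬report_credential), so O(¬report_credential) either way.
From O(¬report_credential) and premise 5, O(¬report_credential → disarm_system), we obtain O(disarm_system).
The contrapositive of premise 10 (O(¬forward_protocol → ¬disarm_system)) is O(disarm_system → forward_protocol), and O(disarm_system) is already established, so O(forward_protocol).
Premise 1 is O(reconcile_backup → ¬forward_protocol); contrapositively O(forward_protocol → ¬reconcile_backup). Since O(forward_protocol) holds, K gives O(¬reconcile_backup).
Premise 4 is O(halt_line → reconcile_backup); contrapositively O(¬reconcile_backup → ¬halt_line). Since O(¬reconcile_backup) holds, K gives O(¬halt_line).
Premises 2, 3, 7, 9 do not contribute to this derivation.
So O(¬halt_line) holds, i.e. F(halt_line). The claim follows.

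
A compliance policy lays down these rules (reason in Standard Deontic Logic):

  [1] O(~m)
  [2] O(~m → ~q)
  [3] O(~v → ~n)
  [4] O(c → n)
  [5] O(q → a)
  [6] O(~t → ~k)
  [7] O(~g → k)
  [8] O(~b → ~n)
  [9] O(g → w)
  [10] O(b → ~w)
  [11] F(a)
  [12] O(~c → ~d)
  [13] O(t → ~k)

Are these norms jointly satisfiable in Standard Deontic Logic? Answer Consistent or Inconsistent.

Premise 5 is O(q → a), but O(q) is not derivable from the premises, so it does not yield O(a).
So O(a) is not derivable, and the apparent clash with O(~a) does not arise.
A world satisfying every obligation exists (e.g. a=false, b=false, c=false, d=false, g=true, k=false, m=false, n=false, q=false, t=false, v=false, w=true); no atom is both obligatory and forbidden, so the set is consistent.

Consistent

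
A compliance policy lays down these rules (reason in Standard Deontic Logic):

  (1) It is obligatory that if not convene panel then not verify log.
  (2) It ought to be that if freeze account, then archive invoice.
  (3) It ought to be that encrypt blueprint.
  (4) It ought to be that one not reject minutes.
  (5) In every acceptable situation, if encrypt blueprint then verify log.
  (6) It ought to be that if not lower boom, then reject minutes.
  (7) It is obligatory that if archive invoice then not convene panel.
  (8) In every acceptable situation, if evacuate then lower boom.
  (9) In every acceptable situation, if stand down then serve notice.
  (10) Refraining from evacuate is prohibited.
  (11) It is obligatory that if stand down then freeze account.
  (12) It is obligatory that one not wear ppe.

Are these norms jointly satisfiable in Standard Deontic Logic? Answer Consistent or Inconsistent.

Premise 6 is O(¬lower_boom → reject_minutes), but O(¬lower_boom) is not derivable from the premises, so it does not yield O(reject_minutes).
So O(reject_minutes) is not derivable, and the apparent clash with O(¬reject_minutes) does not arise.
A world satisfying every obligation exists (e.g. archive_invoice=false, convene_panel=true, encrypt_blueprint=true, evacuate=true, freeze_account=false, lower_boom=true, reject_minutes=false, serve_notice=false, stand_down=false, verify_log=true, wear_ppe=false); no atom is both obligatory and forbidden, so the set is consistent.

Consistent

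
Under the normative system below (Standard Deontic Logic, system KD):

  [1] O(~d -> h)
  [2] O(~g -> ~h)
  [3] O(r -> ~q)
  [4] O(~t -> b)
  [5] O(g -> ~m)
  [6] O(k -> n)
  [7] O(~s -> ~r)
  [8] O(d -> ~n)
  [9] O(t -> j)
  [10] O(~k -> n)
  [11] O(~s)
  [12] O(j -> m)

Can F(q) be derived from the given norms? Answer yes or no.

Premise 3 is O(r -> ~q), but O(r) is not derivable from the premises, so it does not yield O(~q).
No other premise forces O(~q). An ideal world satisfying every premise can still have q true, so F(q) is not derivable.

No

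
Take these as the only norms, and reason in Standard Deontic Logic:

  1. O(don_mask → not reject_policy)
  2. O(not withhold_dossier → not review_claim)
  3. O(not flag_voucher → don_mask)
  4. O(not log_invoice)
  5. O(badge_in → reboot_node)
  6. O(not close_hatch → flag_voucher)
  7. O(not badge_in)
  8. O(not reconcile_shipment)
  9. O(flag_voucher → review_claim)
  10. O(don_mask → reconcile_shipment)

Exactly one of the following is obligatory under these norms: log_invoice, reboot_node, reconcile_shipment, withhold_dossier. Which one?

Premise 8 gives O(not reconcile_shipment).
Premise 10, O(don_mask → reconcile_shipment), contraposes to O(not reconcile_shipment → not don_mask); with O(not reconcile_shipment) we get O(not don_mask).
Premise 3, O(not flag_voucher → don_mask), contraposes to O(not don_mask → flag_voucher); with O(not don_mask) we get O(flag_voucher).
From O(flag_voucher) and premise 9, O(flag_voucher → review_claim), we obtain O(review_claim).
Premise 2 is O(not withhold_dossier → not review_claim); contrapositively O(review_claim → withhold_dossier). Since O(review_claim) holds, K gives O(withhold_dossier).
So O(withhold_dossier) holds — withhold_dossier is obligatory. None of the other listed options is made obligatory by any chain of premises.

withhold_dossier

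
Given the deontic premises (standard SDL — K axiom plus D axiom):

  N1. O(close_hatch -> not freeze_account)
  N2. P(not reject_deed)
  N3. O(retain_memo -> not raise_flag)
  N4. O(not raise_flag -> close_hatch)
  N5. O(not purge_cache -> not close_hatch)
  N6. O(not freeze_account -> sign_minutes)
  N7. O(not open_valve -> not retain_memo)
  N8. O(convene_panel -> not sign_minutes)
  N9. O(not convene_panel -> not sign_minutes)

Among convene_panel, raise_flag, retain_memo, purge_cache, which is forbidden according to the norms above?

retain_memo

By case analysis on convene_panel: premise 8 gives O(convene_panel -> not sign_minutes) and premise 9 gives O(not convene_panel -> not sign_minutes), so O(not sign_minutes) either way.
The contrapositive of premise 6 (O(not freeze_account -> sign_minutes)) is O(not sign_minutes -> freeze_account), and O(not sign_minutes) is already established, so O(freeze_account).
The contrapositive of premise 1 (O(close_hatch -> not freeze_account)) is O(freeze_account -> not close_hatch), and O(freeze_account) is already established, so O(not close_hatch).
The contrapositive of premise 4 (O(not raise_flag -> close_hatch)) is O(not close_hatch -> raise_flag), and O(not close_hatch) is already established, so O(raise_flag).
Premise 3, O(retain_memo -> not raise_flag), contraposes to O(raise_flag -> not retain_memo); with O(raise_flag) we get O(not retain_memo).
So O(not retain_memo) holds, i.e. retain_memo is forbidden. None of the other listed options is forbidden under the premises.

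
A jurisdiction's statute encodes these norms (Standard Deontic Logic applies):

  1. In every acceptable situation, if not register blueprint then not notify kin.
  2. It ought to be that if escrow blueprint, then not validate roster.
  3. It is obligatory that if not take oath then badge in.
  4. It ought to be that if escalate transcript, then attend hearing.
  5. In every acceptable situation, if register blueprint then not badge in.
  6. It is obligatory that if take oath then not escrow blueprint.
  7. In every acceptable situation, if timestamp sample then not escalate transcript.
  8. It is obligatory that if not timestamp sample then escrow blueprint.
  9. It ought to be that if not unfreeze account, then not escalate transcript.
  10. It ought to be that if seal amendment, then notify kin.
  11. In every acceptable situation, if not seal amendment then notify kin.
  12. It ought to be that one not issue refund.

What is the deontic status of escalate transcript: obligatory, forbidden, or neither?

Forbidden

By case analysis on ¬seal_amendment: premise 11 gives O(¬seal_amendment → notify_kin) and premise 10 gives O(seal_amendment → notify_kin), so O(notify_kin) either way.
Premise 1, O(¬register_blueprint → ¬notify_kin), contraposes to O(notify_kin → register_blueprint); with O(notify_kin) we get O(register_blueprint).
From O(register_blueprint) and premise 5, O(register_blueprint → ¬badge_in), we obtain O(¬badge_in).
Premise 3, O(¬take_oath → badge_in), contraposes to O(¬badge_in → take_oath); with O(¬badge_in) we get O(take_oath).
Premise 6 is O(take_oath → ¬escrow_blueprint); since O(take_oath), deontic closure gives O(¬escrow_blueprint).
Premise 8 is O(¬timestamp_sample → escrow_blueprint); contrapositively O(¬escrow_blueprint → timestamp_sample). Since O(¬escrow_blueprint) holds, K gives O(timestamp_sample).
With premise 7, O(timestamp_sample → ¬escalate_transcript), the K-axiom yields O(¬escalate_transcript).
Premises 2, 4, 9, 12 do not contribute to this derivation.
Thus O(¬escalate_transcript), which is F(escalate_transcript): escalate_transcript is forbidden.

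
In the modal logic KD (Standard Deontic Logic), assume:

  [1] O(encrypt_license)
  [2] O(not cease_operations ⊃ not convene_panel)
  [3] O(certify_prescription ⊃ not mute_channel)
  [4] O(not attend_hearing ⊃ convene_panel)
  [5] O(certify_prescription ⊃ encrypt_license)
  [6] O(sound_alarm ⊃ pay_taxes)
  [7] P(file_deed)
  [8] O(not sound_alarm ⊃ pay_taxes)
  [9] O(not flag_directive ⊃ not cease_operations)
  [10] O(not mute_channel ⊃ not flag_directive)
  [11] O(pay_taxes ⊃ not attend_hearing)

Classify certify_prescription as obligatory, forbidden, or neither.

Forbidden

Premises 8 and 6 are O(not sound_alarm ⊃ pay_taxes) and O(sound_alarm ⊃ pay_taxes); every ideal world satisfies not sound_alarm or sound_alarm, so in either case pay_taxes holds — hence O(pay_taxes).
Applying K to premise 11 (O(pay_taxes ⊃ not attend_hearing)) and O(pay_taxes) yields O(not attend_hearing).
Premise 4 is O(not attend_hearing ⊃ convene_panel); since O(not attend_hearing), deontic closure gives O(convene_panel).
Premise 2, O(not cease_operations ⊃ not convene_panel), contraposes to O(convene_panel ⊃ cease_operations); with O(convene_panel) we get O(cease_operations).
Premise 9, O(not flag_directive ⊃ not cease_operations), contraposes to O(cease_operations ⊃ flag_directive); with O(cease_operations) we get O(flag_directive).
The contrapositive of premise 10 (O(not mute_channel ⊃ not flag_directive)) is O(flag_directive ⊃ mute_channel), and O(flag_directive) is already established, so O(mute_channel).
Premise 3 is O(certify_prescription ⊃ not mute_channel); contrapositively O(mute_channel ⊃ not certify_prescription). Since O(mute_channel) holds, K gives O(not certify_prescription).
Premises 1, 5, 7 do not contribute to this derivation.
Thus O(not certify_prescription), which is F(certify_prescription): certify_prescription is forbidden.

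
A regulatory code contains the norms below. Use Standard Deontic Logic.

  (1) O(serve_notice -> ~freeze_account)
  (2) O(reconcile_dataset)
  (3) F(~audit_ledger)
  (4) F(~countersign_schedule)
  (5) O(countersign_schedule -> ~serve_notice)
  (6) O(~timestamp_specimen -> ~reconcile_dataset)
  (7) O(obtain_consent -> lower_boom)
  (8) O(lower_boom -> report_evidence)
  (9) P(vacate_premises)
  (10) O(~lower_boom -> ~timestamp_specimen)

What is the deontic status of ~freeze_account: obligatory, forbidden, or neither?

Neither

Premise 1 is O(serve_notice -> ~freeze_account), but O(serve_notice) is not derivable from the premises, so it does not yield O(~freeze_account).
No premise or chain of K-axiom applications forces O(~freeze_account), and none forces O(freeze_account). So ~freeze_account is neither obligatory nor forbidden under these norms.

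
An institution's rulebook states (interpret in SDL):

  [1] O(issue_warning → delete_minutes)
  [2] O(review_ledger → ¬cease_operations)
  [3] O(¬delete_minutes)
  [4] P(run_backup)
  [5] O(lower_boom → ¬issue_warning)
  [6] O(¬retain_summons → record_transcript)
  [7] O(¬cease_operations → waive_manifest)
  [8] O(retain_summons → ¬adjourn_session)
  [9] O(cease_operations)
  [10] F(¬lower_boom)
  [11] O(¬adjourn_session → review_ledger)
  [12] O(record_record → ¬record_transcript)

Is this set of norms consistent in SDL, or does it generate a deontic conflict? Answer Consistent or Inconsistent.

Premise 1 is O(issue_warning → delete_minutes), but O(issue_warning) is not derivable from the premises, so it does not yield O(delete_minutes).
So O(delete_minutes) is not derivable, and the apparent clash with O(¬delete_minutes) does not arise.
A world satisfying every obligation exists (e.g. adjourn_session=true, cease_operations=true, delete_minutes=false, issue_warning=false, lower_boom=true, record_record=false, record_transcript=true, retain_summons=false, review_ledger=false, run_backup=false, waive_manifest=false); no atom is both obligatory and forbidden, so the set is consistent.

Consistent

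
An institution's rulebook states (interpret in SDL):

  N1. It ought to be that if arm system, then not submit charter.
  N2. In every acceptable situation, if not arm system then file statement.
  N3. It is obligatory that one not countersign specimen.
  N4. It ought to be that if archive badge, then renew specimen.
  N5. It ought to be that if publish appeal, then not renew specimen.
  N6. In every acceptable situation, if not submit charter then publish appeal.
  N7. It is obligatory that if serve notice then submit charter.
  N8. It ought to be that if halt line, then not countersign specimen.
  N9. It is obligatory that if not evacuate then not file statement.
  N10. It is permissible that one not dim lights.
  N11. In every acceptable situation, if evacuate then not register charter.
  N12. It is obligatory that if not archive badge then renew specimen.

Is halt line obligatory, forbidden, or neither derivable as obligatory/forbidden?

Neither

Premise 8 is O(halt_line → ¬countersign_specimen); even if O(¬countersign_specimen) held, inferring O(halt_line) would be affirming the consequent — invalid.
No premise or chain of K-axiom applications forces O(halt_line), and none forces O(¬halt_line). So halt_line is neither obligatory nor forbidden under these norms.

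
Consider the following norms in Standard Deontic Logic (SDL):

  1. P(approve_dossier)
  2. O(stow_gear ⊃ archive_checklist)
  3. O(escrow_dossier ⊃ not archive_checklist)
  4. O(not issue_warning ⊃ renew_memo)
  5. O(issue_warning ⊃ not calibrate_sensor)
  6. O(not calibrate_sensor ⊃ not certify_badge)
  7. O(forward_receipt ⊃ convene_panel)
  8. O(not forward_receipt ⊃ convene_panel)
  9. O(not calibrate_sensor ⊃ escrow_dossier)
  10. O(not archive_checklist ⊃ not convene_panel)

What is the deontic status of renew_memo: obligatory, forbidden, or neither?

Premises 7 and 8 cover both cases: O(forward_receipt ⊃ convene_panel) and O(not forward_receipt ⊃ convene_panel). Since forward_receipt ∨ not forward_receipt is a tautology, O(convene_panel) follows.
The contrapositive of premise 10 (O(not archive_checklist ⊃ not convene_panel)) is O(convene_panel ⊃ archive_checklist), and O(convene_panel) is already established, so O(archive_checklist).
The contrapositive of premise 3 (O(escrow_dossier ⊃ not archive_checklist)) is O(archive_checklist ⊃ not escrow_dossier), and O(archive_checklist) is already established, so O(not escrow_dossier).
Premise 9, O(not calibrate_sensor ⊃ escrow_dossier), contraposes to O(not escrow_dossier ⊃ calibrate_sensor); with O(not escrow_dossier) we get O(calibrate_sensor).
The contrapositive of premise 5 (O(issue_warning ⊃ not calibrate_sensor)) is O(calibrate_sensor ⊃ not issue_warning), and O(calibrate_sensor) is already established, so O(not issue_warning).
Applying K to premise 4 (O(not issue_warning ⊃ renew_memo)) and O(not issue_warning) yields O(renew_memo).
Premises 1, 2, 6 do not contribute to this derivation.
Hence renew_memo is obligatory.

Obligatory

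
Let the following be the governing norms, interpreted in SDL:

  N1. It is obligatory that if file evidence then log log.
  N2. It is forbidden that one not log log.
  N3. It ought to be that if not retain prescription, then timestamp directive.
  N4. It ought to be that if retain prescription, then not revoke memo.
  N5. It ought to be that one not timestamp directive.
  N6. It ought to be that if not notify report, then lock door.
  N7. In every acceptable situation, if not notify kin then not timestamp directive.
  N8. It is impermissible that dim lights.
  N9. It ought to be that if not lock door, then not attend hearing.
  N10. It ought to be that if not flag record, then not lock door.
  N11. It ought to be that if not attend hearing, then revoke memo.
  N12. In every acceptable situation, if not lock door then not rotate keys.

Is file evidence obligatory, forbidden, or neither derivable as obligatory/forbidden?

Neither

Premise 1 is O(file_evidence → log_log); even if O(log_log) held, inferring O(file_evidence) would be affirming the consequent — invalid.
No premise or chain of K-axiom applications forces O(file_evidence), and none forces O(¬file_evidence). So file_evidence is neither obligatory nor forbidden under these norms.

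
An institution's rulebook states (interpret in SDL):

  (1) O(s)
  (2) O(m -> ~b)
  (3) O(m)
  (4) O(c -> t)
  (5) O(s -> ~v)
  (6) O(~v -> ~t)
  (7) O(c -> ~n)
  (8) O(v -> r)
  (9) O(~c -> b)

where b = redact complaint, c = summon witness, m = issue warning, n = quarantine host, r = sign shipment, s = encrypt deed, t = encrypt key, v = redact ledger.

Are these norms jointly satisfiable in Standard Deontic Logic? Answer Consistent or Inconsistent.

Premise 1 gives O(s).
Premise 5 is O(s -> ~v); since O(s), deontic closure gives O(~v).
With premise 6, O(~v -> ~t), the K-axiom yields O(~t).
Premise 4, O(c -> t), contraposes to O(~t -> ~c); with O(~t) we get O(~c).
From O(~c) and premise 9, O(~c -> b), we obtain O(b).
Premise 2, O(m -> ~b), contraposes to O(b -> ~m); with O(b) we get O(~m).
However, premise 3 gives O(m).
We now have both O(~m) and O(m) — m is simultaneously obligatory and forbidden, violating the D-axiom.

Inconsistent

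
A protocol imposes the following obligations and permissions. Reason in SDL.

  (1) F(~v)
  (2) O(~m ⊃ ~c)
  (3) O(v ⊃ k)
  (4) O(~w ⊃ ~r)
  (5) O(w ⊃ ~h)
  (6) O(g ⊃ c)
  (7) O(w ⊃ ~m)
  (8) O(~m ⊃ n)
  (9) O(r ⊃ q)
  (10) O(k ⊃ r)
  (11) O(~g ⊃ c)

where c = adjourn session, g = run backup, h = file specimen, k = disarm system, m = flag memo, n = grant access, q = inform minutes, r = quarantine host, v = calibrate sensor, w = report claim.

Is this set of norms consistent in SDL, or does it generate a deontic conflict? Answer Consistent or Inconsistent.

Inconsistent

By case analysis on ~g: premise 11 gives O(~g ⊃ c) and premise 6 gives O(g ⊃ c), so O(c) either way.
The contrapositive of premise 2 (O(~m ⊃ ~c)) is O(c ⊃ m), and O(c) is already established, so O(m).
Premise 7 is O(w ⊃ ~m); contrapositively O(m ⊃ ~w). Since O(m) holds, K gives O(~w).
From O(~w) and premise 4, O(~w ⊃ ~r), we obtain O(~r).
Premise 10, O(k ⊃ r), contraposes to O(~r ⊃ ~k); with O(~r) we get O(~k).
The contrapositive of premise 3 (O(v ⊃ k)) is O(~k ⊃ ~v), and O(~k) is already established, so O(~v).
Yet premise 1 is F(~v), i.e. O(v).
We now have both O(~v) and O(v) — v is simultaneously obligatory and forbidden, violating the D-axiom.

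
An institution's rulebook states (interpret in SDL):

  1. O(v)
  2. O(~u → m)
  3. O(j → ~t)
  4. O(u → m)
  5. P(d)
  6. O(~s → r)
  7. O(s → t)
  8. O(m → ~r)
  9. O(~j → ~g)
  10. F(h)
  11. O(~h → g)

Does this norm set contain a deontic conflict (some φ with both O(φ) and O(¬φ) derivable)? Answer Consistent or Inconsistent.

Premises 2 and 4 are O(~u → m) and O(u → m); every ideal world satisfies ~u or u, so in either case m holds — hence O(m).
Premise 8 is O(m → ~r); since O(m), deontic closure gives O(~r).
Premise 6, O(~s → r), contraposes to O(~r → s); with O(~r) we get O(s).
With premise 7, O(s → t), the K-axiom yields O(t).
The contrapositive of premise 3 (O(j → ~t)) is O(t → ~j), and O(t) is already established, so O(~j).
Applying K to premise 9 (O(~j → ~g)) and O(~j) yields O(~g).
Premise 11 is O(~h → g); contrapositively O(~g → h). Since O(~g) holds, K gives O(h).
Yet premise 10 is F(h), i.e. O(~h).
We now have both O(h) and O(~h) — h is simultaneously obligatory and forbidden, violating the D-axiom.

Inconsistent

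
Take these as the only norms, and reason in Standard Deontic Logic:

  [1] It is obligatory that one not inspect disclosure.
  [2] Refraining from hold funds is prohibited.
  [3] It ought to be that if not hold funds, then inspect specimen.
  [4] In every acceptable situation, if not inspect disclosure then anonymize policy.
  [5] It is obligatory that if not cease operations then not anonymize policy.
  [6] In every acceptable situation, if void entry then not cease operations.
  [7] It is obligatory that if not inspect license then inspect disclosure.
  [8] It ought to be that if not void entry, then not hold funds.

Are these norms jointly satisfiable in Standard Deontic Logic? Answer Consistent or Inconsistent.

Inconsistent

F(¬hold_funds) at premise 2 means O(hold_funds).
Premise 8, O(¬void_entry → ¬hold_funds), contraposes to O(hold_funds → void_entry); with O(hold_funds) we get O(void_entry).
Applying K to premise 6 (O(void_entry → ¬cease_operations)) and O(void_entry) yields O(¬cease_operations).
Premise 5 is O(¬cease_operations → ¬anonymize_policy); since O(¬cease_operations), deontic closure gives O(¬anonymize_policy).
Premise 4 is O(¬inspect_disclosure → anonymize_policy); contrapositively O(¬anonymize_policy → inspect_disclosure). Since O(¬anonymize_policy) holds, K gives O(inspect_disclosure).
Yet premise 1 states O(¬inspect_disclosure).
We now have both O(inspect_disclosure) and O(¬inspect_disclosure) — inspect_disclosure is simultaneously obligatory and forbidden, violating the D-axiom.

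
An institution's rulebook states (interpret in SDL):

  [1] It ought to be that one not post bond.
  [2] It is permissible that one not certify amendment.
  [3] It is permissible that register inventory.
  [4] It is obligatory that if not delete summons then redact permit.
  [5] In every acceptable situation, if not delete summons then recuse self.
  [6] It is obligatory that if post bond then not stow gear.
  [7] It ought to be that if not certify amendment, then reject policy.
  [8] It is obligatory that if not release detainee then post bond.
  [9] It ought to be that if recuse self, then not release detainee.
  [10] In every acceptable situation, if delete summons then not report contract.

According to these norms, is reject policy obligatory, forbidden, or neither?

Premise 7 is O(¬certify_amendment → reject_policy), but O(¬certify_amendment) is not derivable from the premises (the permission P(¬certify_amendment) asserts only ¬O(certify_amendment), not O(¬certify_amendment)), so it does not yield O(reject_policy).
No premise or chain of K-axiom applications forces O(reject_policy), and none forces O(¬reject_policy). So reject_policy is neither obligatory nor forbidden under these norms.

Neither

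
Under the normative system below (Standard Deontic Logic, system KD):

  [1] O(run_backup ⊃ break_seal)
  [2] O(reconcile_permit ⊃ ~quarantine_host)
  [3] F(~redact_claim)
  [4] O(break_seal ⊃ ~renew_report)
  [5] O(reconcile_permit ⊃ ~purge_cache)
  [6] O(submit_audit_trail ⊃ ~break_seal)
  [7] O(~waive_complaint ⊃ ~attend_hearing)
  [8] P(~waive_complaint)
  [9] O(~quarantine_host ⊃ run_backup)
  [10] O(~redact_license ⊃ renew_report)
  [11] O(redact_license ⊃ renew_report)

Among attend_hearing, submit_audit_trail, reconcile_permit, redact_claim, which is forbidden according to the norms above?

Premises 11 and 10 cover both cases: O(redact_license ⊃ renew_report) and O(~redact_license ⊃ renew_report). Since redact_license ∨ ~redact_license is a tautology, O(renew_report) follows.
The contrapositive of premise 4 (O(break_seal ⊃ ~renew_report)) is O(renew_report ⊃ ~break_seal), and O(renew_report) is already established, so O(~break_seal).
Premise 1, O(run_backup ⊃ break_seal), contraposes to O(~break_seal ⊃ ~run_backup); with O(~break_seal) we get O(~run_backup).
Premise 9, O(~quarantine_host ⊃ run_backup), contraposes to O(~run_backup ⊃ quarantine_host); with O(~run_backup) we get O(quarantine_host).
Premise 2, O(reconcile_permit ⊃ ~quarantine_host), contraposes to O(quarantine_host ⊃ ~reconcile_permit); with O(quarantine_host) we get O(~reconcile_permit).
So O(~reconcile_permit) holds, i.e. reconcile_permit is forbidden. None of the other listed options is forbidden under the premises.

reconcile_permit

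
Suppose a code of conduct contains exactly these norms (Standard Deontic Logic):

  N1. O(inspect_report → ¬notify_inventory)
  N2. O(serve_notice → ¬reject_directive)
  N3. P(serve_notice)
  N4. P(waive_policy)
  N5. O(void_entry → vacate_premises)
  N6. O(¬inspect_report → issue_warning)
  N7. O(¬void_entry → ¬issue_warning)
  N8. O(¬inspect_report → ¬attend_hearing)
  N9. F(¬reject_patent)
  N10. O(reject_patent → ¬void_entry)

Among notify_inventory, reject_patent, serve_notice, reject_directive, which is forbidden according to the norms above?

notify_inventory

F(¬reject_patent) at premise 9 means O(reject_patent).
Premise 10 is O(reject_patent → ¬void_entry); since O(reject_patent), deontic closure gives O(¬void_entry).
From O(¬void_entry) and premise 7, O(¬void_entry → ¬issue_warning), we obtain O(¬issue_warning).
The contrapositive of premise 6 (O(¬inspect_report → issue_warning)) is O(¬issue_warning → inspect_report), and O(¬issue_warning) is already established, so O(inspect_report).
With premise 1, O(inspect_report → ¬notify_inventory), the K-axiom yields O(¬notify_inventory).
So O(¬notify_inventory) holds, i.e. notify_inventory is forbidden. None of the other listed options is forbidden under the premises.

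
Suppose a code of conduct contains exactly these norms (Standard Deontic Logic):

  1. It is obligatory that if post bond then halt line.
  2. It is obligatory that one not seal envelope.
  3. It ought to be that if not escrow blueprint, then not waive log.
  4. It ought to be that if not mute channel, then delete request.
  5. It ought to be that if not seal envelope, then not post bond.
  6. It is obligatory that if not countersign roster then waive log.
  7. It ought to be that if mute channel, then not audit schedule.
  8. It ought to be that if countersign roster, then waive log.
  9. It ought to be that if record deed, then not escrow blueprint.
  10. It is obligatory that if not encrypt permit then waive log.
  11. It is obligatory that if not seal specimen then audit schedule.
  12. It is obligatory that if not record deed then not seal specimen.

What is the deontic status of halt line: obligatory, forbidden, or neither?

Neither

Premise 1 is O(post_bond → halt_line), but O(post_bond) is not derivable from the premises, so it does not yield O(halt_line).
No premise or chain of K-axiom applications forces O(halt_line), and none forces O(¬halt_line). So halt_line is neither obligatory nor forbidden under these norms.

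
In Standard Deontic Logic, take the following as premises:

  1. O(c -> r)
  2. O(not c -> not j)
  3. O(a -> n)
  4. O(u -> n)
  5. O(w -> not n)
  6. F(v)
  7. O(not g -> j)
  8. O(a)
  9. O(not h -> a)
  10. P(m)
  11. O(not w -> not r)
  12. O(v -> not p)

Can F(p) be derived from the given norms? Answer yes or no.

Premise 12 is O(v -> not p), but O(v) is not derivable from the premises, so it does not yield O(not p).
No other premise forces O(not p). An ideal world satisfying every premise can still have p true, so F(p) is not derivable.

No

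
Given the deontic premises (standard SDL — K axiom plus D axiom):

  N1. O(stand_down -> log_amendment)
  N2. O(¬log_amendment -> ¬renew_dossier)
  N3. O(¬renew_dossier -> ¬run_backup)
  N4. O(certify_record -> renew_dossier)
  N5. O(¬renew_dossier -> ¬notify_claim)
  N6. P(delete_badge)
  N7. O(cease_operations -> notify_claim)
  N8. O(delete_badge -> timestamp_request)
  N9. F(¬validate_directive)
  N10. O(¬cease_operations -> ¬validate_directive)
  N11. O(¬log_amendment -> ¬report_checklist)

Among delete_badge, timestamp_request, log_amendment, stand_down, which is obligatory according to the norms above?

F(¬validate_directive) at premise 9 means O(validate_directive).
Premise 10 is O(¬cease_operations -> ¬validate_directive); contrapositively O(validate_directive -> cease_operations). Since O(validate_directive) holds, K gives O(cease_operations).
From O(cease_operations) and premise 7, O(cease_operations -> notify_claim), we obtain O(notify_claim).
The contrapositive of premise 5 (O(¬renew_dossier -> ¬notify_claim)) is O(notify_claim -> renew_dossier), and O(notify_claim) is already established, so O(renew_dossier).
Premise 2, O(¬log_amendment -> ¬renew_dossier), contraposes to O(renew_dossier -> log_amendment); with O(renew_dossier) we get O(log_amendment).
So O(log_amendment) holds — log_amendment is obligatory. None of the other listed options is made obligatory by any chain of premises.

log_amendment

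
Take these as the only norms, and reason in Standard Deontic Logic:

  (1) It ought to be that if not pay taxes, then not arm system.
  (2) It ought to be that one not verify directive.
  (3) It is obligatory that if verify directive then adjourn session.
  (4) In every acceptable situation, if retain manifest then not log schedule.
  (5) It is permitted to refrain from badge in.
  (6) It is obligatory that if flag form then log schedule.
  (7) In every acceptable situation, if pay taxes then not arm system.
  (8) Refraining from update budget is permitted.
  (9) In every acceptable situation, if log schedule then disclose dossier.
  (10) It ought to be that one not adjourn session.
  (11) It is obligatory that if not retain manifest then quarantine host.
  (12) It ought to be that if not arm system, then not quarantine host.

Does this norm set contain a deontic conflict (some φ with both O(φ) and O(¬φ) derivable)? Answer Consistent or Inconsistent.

Consistent

Premise 3 is O(verify_directive → adjourn_session), but O(verify_directive) is not derivable from the premises, so it does not yield O(adjourn_session).
So O(adjourn_session) is not derivable, and the apparent clash with O(¬adjourn_session) does not arise.
A world satisfying every obligation exists (e.g. adjourn_session=false, arm_system=false, badge_in=false, disclose_dossier=false, flag_form=false, log_schedule=false, pay_taxes=false, quarantine_host=false, retain_manifest=true, update_budget=false, verify_directive=false); no atom is both obligatory and forbidden, so the set is consistent.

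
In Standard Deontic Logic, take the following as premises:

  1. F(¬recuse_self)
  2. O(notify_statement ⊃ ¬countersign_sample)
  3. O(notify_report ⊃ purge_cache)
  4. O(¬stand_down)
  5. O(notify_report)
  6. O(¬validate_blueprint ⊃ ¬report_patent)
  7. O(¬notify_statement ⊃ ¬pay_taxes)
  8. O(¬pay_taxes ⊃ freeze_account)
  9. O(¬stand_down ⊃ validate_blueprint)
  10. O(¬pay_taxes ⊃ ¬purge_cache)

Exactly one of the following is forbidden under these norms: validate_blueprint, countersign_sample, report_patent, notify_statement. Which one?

Premise 5 gives O(notify_report).
Premise 3 is O(notify_report ⊃ purge_cache); since O(notify_report), deontic closure gives O(purge_cache).
Premise 10 is O(¬pay_taxes ⊃ ¬purge_cache); contrapositively O(purge_cache ⊃ pay_taxes). Since O(purge_cache) holds, K gives O(pay_taxes).
Premise 7, O(¬notify_statement ⊃ ¬pay_taxes), contraposes to O(pay_taxes ⊃ notify_statement); with O(pay_taxes) we get O(notify_statement).
From O(notify_statement) and premise 2, O(notify_statement ⊃ ¬countersign_sample), we obtain O(¬countersign_sample).
So O(¬countersign_sample) holds, i.e. countersign_sample is forbidden. None of the other listed options is forbidden under the premises.

countersign_sample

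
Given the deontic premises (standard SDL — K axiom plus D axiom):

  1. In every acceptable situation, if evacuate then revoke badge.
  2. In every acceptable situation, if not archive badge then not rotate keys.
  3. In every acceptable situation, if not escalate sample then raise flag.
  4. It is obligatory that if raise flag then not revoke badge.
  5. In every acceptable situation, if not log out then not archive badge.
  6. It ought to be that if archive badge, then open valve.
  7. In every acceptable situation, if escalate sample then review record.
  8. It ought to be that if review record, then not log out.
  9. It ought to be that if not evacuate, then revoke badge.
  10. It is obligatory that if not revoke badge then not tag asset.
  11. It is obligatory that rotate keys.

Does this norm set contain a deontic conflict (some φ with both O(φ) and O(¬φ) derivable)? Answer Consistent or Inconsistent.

Inconsistent

By case analysis on evacuate: premise 1 gives O(evacuate → revoke_badge) and premise 9 gives O(¬evacuate → revoke_badge), so O(revoke_badge) either way.
The contrapositive of premise 4 (O(raise_flag → ¬revoke_badge)) is O(revoke_badge → ¬raise_flag), and O(revoke_badge) is already established, so O(¬raise_flag).
Premise 3 is O(¬escalate_sample → raise_flag); contrapositively O(¬raise_flag → escalate_sample). Since O(¬raise_flag) holds, K gives O(escalate_sample).
With premise 7, O(escalate_sample → review_record), the K-axiom yields O(review_record).
Premise 8 is O(review_record → ¬log_out); since O(review_record), deontic closure gives O(¬log_out).
With premise 5, O(¬log_out → ¬archive_badge), the K-axiom yields O(¬archive_badge).
From O(¬archive_badge) and premise 2, O(¬archive_badge → ¬rotate_keys), we obtain O(¬rotate_keys).
But premise 11 directly asserts O(rotate_keys).
We now have both O(¬rotate_keys) and O(rotate_keys) — rotate_keys is simultaneously obligatory and forbidden, violating the D-axiom.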